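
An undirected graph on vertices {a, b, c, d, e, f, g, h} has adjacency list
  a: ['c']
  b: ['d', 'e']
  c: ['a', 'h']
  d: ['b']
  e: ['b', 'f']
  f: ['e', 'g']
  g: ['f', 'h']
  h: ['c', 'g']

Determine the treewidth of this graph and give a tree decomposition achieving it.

Treewidth 1.
Bags: B1 = {b, d}  B2 = {b, e}  B3 = {e, f}  B4 = {f, g}  B5 = {g, h}  B6 = {c, h}  B7 = {a, c}
Tree: B1–B2, B2–B3, B3–B4, B4–B5, B5–B6, B6–B7

The largest bag has 2 vertices, giving width 1; this decomposition certifies tw(G) ≤ 1. G has an edge, so its treewidth is at least 1. Therefore the treewidth is 1.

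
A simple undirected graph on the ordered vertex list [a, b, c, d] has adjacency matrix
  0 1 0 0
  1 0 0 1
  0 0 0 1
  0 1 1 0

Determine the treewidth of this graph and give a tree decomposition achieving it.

Treewidth 1.
One optimal decomposition is:
Bags: B1 = {b, d}  B2 = {a, b}  B3 = {c, d}
Tree: B1–B2, B1–B3

Each bag holds 2 vertices, so the decomposition has width 1, which upper-bounds the treewidth. Any graph with an edge has treewidth ≥ 1, and G has the edge d–b. The upper and lower bounds meet at 1, so that is the treewidth.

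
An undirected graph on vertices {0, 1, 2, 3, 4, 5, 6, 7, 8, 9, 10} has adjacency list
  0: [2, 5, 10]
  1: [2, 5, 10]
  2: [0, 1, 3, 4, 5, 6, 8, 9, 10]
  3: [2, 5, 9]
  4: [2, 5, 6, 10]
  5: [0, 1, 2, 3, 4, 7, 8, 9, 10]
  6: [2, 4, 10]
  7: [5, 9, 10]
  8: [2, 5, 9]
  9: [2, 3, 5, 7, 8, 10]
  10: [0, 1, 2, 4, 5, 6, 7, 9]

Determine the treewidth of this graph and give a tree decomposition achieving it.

The largest bag has 4 vertices, giving width 3; this decomposition certifies tw(G) ≤ 3. On the other hand G contains the 4-clique {2, 5, 8, 9}. A clique must lie in a single bag of any decomposition, so no decomposition can have width below 3. The upper and lower bounds meet at 3, so that is the treewidth.

Treewidth 3.
One such decomposition:
Bags: B1 = {2, 4, 5, 10}  B2 = {2, 5, 9, 10}  B3 = {1, 2, 5, 10}  B4 = {5, 7, 9, 10}  B5 = {0, 2, 5, 10}  B6 = {2, 3, 5, 9}  B7 = {2, 5, 8, 9}  B8 = {2, 4, 6, 10}
Tree: B1–B2, B2–B3, B2–B4, B2–B5, B2–B6, B6–B7, B1–B8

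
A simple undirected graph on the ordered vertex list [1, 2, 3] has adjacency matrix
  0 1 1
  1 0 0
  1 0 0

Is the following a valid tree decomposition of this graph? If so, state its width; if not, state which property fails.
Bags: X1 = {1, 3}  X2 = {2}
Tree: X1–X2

No — edge (1,2) lies in no bag.

A tree decomposition must satisfy three properties: every vertex lies in some bag; for every edge, both endpoints lie together in some bag; and for every vertex, the bags containing it form a connected subtree. Here edge (1,2) lies in no bag, so the decomposition is invalid.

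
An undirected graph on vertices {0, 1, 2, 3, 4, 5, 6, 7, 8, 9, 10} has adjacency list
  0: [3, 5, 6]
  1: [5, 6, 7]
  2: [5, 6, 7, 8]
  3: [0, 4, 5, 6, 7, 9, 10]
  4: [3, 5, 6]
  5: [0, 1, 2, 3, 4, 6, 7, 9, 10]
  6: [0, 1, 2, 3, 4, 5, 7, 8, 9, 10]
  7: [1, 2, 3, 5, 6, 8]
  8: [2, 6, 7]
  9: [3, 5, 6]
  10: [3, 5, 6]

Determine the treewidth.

A width-3 tree decomposition is:
Bags: B1 = {3, 5, 6, 7}  B2 = {2, 5, 6, 7}  B3 = {3, 5, 6, 10}  B4 = {1, 5, 6, 7}  B5 = {0, 3, 5, 6}  B6 = {2, 6, 7, 8}  B7 = {3, 5, 6, 9}  B8 = {3, 4, 5, 6}
Tree: B1–B2, B1–B3, B2–B4, B3–B5, B2–B6, B1–B7, B3–B8
The largest bag has 4 vertices, giving width 3; this decomposition certifies tw(G) ≤ 3. For the lower bound, the 4 vertices {2, 6, 7, 8} are pairwise adjacent, and any tree decomposition puts a clique entirely inside one bag — forcing width ≥ 3. Therefore the treewidth is 3.

3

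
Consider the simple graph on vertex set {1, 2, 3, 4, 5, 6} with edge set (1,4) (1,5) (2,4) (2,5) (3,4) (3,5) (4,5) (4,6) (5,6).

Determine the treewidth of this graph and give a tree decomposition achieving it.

Treewidth 2.
One such decomposition:
Bags: B1 = {1, 4, 5}  B2 = {3, 4, 5}  B3 = {4, 5, 6}  B4 = {2, 4, 5}
Tree: B1–B2, B1–B3, B2–B4

Each bag holds 3 vertices, so the decomposition has width 2, which upper-bounds the treewidth. For the lower bound, the 3 vertices {1, 4, 5} are pairwise adjacent, and any tree decomposition puts a clique entirely inside one bag — forcing width ≥ 2. Combining the bounds, tw(G) = 2.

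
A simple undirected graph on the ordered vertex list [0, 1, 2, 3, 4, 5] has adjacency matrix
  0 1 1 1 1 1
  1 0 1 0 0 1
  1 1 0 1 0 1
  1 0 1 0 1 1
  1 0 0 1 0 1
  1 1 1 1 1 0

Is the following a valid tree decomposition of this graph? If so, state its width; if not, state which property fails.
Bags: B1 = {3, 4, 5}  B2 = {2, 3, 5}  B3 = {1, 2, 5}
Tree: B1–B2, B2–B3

No — vertex 0 appears in no bag.

A tree decomposition must satisfy three properties: every vertex lies in some bag; for every edge, both endpoints lie together in some bag; and for every vertex, the bags containing it form a connected subtree. Here vertex 0 appears in no bag, so the decomposition is invalid.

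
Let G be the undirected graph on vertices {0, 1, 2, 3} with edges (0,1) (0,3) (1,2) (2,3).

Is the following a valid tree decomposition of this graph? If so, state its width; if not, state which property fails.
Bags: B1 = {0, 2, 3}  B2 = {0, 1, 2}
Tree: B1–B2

Yes; width 2.

Checking the three conditions: (i) the bags cover all of {0, 1, 2, 3}; (ii) for each edge, some bag contains both endpoints; (iii) the bags containing any fixed vertex form a subtree. All hold, so the decomposition is valid with width 3 − 1 = 2.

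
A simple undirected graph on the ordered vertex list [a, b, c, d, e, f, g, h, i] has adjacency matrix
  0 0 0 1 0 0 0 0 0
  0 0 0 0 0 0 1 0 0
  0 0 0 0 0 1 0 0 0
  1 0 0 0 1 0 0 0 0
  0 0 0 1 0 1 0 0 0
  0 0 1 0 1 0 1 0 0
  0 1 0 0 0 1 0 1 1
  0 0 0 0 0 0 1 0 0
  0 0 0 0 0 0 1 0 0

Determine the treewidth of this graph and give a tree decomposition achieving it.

Every bag has size at most 2, so the width is 2 − 1 = 1 and tw(G) ≤ 1. G has an edge, so its treewidth is at least 1. Hence tw(G) = 1 exactly.

Treewidth 1.
Bags: B1 = {f, g}  B2 = {e, f}  B3 = {g, h}  B4 = {d, e}  B5 = {c, f}  B6 = {a, d}  B7 = {b, g}  B8 = {g, i}
Tree: B1–B2, B1–B3, B2–B4, B2–B5, B4–B6, B1–B7, B1–B8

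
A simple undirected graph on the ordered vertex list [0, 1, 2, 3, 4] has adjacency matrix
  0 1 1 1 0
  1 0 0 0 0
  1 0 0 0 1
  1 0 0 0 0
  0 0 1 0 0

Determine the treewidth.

1

A width-1 tree decomposition is:
Bags: B1 = {0, 2}  B2 = {0, 3}  B3 = {0, 1}  B4 = {2, 4}
Tree: B1–B2, B1–B3, B1–B4
The largest bag has 2 vertices, giving width 1; this decomposition certifies tw(G) ≤ 1. G has an edge, so its treewidth is at least 1. The upper and lower bounds meet at 1, so that is the treewidth.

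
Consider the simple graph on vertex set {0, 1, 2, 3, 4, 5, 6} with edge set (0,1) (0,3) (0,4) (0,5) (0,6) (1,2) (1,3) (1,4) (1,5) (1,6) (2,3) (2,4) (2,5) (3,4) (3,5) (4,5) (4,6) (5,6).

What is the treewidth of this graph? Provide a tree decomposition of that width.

Each bag holds 5 vertices, so the decomposition has width 4, which upper-bounds the treewidth. On the other hand G contains the 5-clique {0, 1, 3, 4, 5}. A clique must lie in a single bag of any decomposition, so no decomposition can have width below 4. Hence tw(G) = 4 exactly.

Treewidth 4.
One optimal decomposition is:
Bags: B1 = {1, 2, 3, 4, 5}  B2 = {0, 1, 3, 4, 5}  B3 = {0, 1, 4, 5, 6}
Tree: B1–B2, B2–B3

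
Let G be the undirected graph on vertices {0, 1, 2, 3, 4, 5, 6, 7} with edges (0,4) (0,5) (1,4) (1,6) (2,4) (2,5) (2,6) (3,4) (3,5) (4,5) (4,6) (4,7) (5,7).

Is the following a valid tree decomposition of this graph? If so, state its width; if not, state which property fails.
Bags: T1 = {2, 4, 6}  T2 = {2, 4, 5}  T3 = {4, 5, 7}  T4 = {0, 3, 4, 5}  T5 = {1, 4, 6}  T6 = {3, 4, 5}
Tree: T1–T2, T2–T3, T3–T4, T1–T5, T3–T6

A tree decomposition must satisfy three properties: every vertex lies in some bag; for every edge, both endpoints lie together in some bag; and for every vertex, the bags containing it form a connected subtree. Here bags containing vertex 3 are not connected in the tree, so the decomposition is invalid.

No — bags containing vertex 3 are not connected in the tree.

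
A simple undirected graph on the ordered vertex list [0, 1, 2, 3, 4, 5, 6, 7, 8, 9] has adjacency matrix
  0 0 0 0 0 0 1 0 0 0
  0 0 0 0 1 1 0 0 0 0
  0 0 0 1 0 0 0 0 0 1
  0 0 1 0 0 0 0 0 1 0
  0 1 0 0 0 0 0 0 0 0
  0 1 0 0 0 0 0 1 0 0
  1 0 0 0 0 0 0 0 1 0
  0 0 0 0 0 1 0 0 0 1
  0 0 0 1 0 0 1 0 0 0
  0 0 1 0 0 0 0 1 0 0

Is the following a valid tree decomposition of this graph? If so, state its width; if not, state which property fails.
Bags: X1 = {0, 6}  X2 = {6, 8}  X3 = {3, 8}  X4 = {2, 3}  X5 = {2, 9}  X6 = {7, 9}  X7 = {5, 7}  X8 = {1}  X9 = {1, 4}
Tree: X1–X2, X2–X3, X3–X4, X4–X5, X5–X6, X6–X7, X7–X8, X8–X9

No — edge (5,1) lies in no bag.

A tree decomposition must satisfy three properties: every vertex lies in some bag; for every edge, both endpoints lie together in some bag; and for every vertex, the bags containing it form a connected subtree. Here edge (5,1) lies in no bag, so the decomposition is invalid.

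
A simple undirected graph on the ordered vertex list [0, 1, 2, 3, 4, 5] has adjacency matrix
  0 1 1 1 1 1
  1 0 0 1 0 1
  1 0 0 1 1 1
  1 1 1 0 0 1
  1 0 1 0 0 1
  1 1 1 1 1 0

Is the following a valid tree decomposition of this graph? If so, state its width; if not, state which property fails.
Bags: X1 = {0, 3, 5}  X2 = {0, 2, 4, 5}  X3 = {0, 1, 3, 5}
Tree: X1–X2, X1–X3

No — edge (2,3) lies in no bag.

A tree decomposition must satisfy three properties: every vertex lies in some bag; for every edge, both endpoints lie together in some bag; and for every vertex, the bags containing it form a connected subtree. Here edge (2,3) lies in no bag, so the decomposition is invalid.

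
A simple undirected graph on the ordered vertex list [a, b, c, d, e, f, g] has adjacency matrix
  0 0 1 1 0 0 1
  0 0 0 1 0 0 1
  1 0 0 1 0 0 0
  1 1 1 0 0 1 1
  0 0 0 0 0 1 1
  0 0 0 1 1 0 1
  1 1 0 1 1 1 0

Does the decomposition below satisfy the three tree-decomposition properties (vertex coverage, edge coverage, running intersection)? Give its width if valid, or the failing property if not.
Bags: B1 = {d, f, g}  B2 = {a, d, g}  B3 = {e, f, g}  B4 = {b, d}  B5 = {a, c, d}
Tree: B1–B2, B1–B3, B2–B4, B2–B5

A tree decomposition must satisfy three properties: every vertex lies in some bag; for every edge, both endpoints lie together in some bag; and for every vertex, the bags containing it form a connected subtree. Here edge (g,b) lies in no bag, so the decomposition is invalid.

No — edge (g,b) lies in no bag.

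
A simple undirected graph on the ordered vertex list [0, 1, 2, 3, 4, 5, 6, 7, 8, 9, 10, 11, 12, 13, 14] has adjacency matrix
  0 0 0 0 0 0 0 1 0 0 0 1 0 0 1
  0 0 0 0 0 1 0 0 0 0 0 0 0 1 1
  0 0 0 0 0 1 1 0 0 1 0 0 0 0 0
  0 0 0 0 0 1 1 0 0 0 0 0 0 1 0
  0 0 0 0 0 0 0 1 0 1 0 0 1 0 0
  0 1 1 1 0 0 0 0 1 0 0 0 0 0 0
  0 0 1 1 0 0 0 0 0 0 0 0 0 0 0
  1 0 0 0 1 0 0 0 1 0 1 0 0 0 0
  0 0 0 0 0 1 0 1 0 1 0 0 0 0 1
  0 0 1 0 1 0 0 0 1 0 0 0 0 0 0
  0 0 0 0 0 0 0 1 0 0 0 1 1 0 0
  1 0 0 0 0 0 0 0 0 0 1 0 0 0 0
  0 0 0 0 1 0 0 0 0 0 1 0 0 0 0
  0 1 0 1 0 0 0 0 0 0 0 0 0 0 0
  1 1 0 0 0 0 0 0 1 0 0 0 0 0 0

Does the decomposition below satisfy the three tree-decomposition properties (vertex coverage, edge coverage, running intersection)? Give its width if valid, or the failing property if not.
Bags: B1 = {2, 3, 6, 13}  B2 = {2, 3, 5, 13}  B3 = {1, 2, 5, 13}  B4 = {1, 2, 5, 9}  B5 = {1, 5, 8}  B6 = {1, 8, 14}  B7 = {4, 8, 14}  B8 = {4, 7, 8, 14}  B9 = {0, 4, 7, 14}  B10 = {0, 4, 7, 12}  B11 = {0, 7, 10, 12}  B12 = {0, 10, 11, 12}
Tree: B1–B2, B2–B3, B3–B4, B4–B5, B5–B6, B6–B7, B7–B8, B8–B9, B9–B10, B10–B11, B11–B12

No — edge (9,8) lies in no bag.

A tree decomposition must satisfy three properties: every vertex lies in some bag; for every edge, both endpoints lie together in some bag; and for every vertex, the bags containing it form a connected subtree. Here edge (9,8) lies in no bag, so the decomposition is invalid.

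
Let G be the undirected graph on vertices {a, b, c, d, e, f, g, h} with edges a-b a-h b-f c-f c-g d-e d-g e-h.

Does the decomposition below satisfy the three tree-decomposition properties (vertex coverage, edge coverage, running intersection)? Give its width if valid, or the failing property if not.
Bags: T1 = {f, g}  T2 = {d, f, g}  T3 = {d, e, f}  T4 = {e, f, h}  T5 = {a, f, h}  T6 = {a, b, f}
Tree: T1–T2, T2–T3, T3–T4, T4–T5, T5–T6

No — vertex c appears in no bag.

A tree decomposition must satisfy three properties: every vertex lies in some bag; for every edge, both endpoints lie together in some bag; and for every vertex, the bags containing it form a connected subtree. Here vertex c appears in no bag, so the decomposition is invalid.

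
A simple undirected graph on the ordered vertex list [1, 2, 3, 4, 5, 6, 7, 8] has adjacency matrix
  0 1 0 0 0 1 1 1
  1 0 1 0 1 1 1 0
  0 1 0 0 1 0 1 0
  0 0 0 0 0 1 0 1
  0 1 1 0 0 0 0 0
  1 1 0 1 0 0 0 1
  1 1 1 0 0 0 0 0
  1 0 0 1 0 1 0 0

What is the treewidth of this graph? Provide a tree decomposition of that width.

Treewidth 2.
One optimal decomposition is:
Bags: B1 = {1, 6, 8}  B2 = {1, 2, 6}  B3 = {4, 6, 8}  B4 = {1, 2, 7}  B5 = {2, 3, 7}  B6 = {2, 3, 5}
Tree: B1–B2, B1–B3, B2–B4, B4–B5, B5–B6

Every bag has size at most 3, so the width is 3 − 1 = 2 and tw(G) ≤ 2. On the other hand G contains the 3-clique {1, 6, 8}. A clique must lie in a single bag of any decomposition, so no decomposition can have width below 2. Combining the bounds, tw(G) = 2.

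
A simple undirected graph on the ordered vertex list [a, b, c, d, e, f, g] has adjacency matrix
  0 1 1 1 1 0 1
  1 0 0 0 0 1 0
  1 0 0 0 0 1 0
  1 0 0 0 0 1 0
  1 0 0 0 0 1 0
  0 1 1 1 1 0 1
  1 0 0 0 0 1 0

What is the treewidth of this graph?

2

A width-2 tree decomposition is:
Bags: B1 = {a, c, f}  B2 = {a, f, g}  B3 = {a, e, f}  B4 = {a, b, f}  B5 = {a, d, f}
Tree: B1–B2, B2–B3, B3–B4, B4–B5
Each bag holds 3 vertices, so the decomposition has width 2, which upper-bounds the treewidth. For the lower bound, G contains the cycle a–c–f–g–a, so G is not a forest; only forests have treewidth ≤ 1, hence tw(G) ≥ 2. Hence tw(G) = 2 exactly.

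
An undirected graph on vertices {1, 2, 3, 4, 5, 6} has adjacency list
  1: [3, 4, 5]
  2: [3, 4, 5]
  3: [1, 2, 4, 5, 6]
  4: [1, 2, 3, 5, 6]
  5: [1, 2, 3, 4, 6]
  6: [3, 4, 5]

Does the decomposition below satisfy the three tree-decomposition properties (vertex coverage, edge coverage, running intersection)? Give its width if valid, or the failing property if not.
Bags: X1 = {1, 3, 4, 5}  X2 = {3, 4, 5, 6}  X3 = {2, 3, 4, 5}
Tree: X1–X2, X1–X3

Checking the three conditions: (i) the bags cover all of {1, 2, 3, 4, 5, 6}; (ii) for each edge, some bag contains both endpoints; (iii) the bags containing any fixed vertex form a subtree. All hold, so the decomposition is valid with width 4 − 1 = 3.

Yes; width 3.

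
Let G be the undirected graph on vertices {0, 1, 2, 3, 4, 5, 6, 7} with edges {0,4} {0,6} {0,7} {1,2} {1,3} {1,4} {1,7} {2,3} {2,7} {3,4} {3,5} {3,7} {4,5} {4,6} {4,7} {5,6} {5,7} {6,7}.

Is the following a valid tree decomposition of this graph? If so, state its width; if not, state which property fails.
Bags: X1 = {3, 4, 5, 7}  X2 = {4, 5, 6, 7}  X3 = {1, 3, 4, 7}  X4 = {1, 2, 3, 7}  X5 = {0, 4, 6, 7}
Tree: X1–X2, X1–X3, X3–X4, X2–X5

Checking the three conditions: (i) the bags cover all of {0, 1, 2, 3, 4, 5, 6, 7}; (ii) for each edge, some bag contains both endpoints; (iii) the bags containing any fixed vertex form a subtree. All hold, so the decomposition is valid with width 4 − 1 = 3.

Yes; width 3.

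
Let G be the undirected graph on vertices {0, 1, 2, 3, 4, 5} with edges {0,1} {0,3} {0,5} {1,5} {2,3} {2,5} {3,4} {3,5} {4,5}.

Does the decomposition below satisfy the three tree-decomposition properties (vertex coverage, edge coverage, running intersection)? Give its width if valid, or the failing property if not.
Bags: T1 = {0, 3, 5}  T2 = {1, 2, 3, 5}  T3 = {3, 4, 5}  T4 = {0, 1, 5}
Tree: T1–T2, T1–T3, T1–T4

No — bags containing vertex 1 are not connected in the tree.

A tree decomposition must satisfy three properties: every vertex lies in some bag; for every edge, both endpoints lie together in some bag; and for every vertex, the bags containing it form a connected subtree. Here bags containing vertex 1 are not connected in the tree, so the decomposition is invalid.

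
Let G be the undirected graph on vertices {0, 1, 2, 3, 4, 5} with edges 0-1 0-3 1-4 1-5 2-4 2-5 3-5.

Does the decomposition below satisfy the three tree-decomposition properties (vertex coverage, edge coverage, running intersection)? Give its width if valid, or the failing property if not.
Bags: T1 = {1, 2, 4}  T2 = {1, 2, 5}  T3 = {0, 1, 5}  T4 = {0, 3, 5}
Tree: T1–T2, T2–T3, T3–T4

Yes; width 2.

Every vertex of G appears in some bag (union = {0, 1, 2, 3, 4, 5}); every edge is covered by a bag; and for each vertex v the set of bags containing v is connected in the bag tree. The decomposition is therefore valid. The largest bag has 3 vertices, so the width is 2.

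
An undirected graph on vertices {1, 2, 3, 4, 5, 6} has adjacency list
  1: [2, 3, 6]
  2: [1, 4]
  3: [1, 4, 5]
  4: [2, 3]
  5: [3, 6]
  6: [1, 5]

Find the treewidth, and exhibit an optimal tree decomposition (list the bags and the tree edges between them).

Treewidth 2.
One such decomposition:
Bags: B1 = {1, 5, 6}  B2 = {1, 3, 5}  B3 = {1, 2, 3}  B4 = {2, 3, 4}
Tree: B1–B2, B2–B3, B3–B4

The largest bag has 3 vertices, giving width 2; this decomposition certifies tw(G) ≤ 2. The edges 6–5–3–1–6 form a cycle, so G is not a tree and its treewidth is at least 2. The upper and lower bounds meet at 2, so that is the treewidth.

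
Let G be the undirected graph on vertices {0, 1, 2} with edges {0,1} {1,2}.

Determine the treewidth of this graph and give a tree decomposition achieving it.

Treewidth 1.
One optimal decomposition is:
Bags: B1 = {1, 2}  B2 = {0, 1}
Tree: B1–B2

The largest bag has 2 vertices, giving width 1; this decomposition certifies tw(G) ≤ 1. G has an edge, so its treewidth is at least 1. The upper and lower bounds meet at 1, so that is the treewidth.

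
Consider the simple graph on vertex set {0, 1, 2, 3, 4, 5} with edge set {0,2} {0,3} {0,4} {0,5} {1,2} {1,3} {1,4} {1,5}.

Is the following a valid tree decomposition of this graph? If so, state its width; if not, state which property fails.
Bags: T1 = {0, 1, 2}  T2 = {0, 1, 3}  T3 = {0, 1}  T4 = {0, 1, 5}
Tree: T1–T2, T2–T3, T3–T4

A tree decomposition must satisfy three properties: every vertex lies in some bag; for every edge, both endpoints lie together in some bag; and for every vertex, the bags containing it form a connected subtree. Here vertex 4 appears in no bag, so the decomposition is invalid.

No — vertex 4 appears in no bag.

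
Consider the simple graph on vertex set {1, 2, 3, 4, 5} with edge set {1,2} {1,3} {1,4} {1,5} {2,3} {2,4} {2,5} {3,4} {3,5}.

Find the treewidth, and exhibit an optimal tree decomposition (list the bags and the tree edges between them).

The largest bag has 4 vertices, giving width 3; this decomposition certifies tw(G) ≤ 3. For the lower bound, the 4 vertices {1, 2, 3, 4} are pairwise adjacent, and any tree decomposition puts a clique entirely inside one bag — forcing width ≥ 3. Combining the bounds, tw(G) = 3.

Treewidth 3.
One such decomposition:
Bags: B1 = {1, 2, 3, 4}  B2 = {1, 2, 3, 5}
Tree: B1–B2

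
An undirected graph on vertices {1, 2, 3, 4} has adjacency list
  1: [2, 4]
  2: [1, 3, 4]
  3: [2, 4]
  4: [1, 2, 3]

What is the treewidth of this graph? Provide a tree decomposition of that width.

Treewidth 2.
One optimal decomposition is:
Bags: B1 = {2, 3, 4}  B2 = {1, 2, 4}
Tree: B1–B2

Each bag holds 3 vertices, so the decomposition has width 2, which upper-bounds the treewidth. For the lower bound, the 3 vertices {1, 2, 4} are pairwise adjacent, and any tree decomposition puts a clique entirely inside one bag — forcing width ≥ 2. Therefore the treewidth is 2.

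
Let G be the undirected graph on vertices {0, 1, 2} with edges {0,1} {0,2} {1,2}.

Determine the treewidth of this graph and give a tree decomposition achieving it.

A single bag containing all 3 vertices is trivially a valid decomposition of width 2. On the other hand G contains the 3-clique {0, 1, 2}. A clique must lie in a single bag of any decomposition, so no decomposition can have width below 2. The upper and lower bounds meet at 2, so that is the treewidth.

Treewidth 2.
One optimal decomposition is:
Bags: B1 = {0, 1, 2}
Tree: (single bag)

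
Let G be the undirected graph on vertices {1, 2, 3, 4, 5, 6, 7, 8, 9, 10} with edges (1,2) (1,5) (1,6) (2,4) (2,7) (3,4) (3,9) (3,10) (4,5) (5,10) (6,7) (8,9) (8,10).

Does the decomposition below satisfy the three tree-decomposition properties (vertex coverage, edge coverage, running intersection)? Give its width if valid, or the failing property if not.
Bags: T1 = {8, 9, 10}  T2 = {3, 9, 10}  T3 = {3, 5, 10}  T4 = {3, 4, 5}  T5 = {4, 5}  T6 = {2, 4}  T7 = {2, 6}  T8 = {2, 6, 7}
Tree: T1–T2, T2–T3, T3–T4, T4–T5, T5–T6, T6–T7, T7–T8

A tree decomposition must satisfy three properties: every vertex lies in some bag; for every edge, both endpoints lie together in some bag; and for every vertex, the bags containing it form a connected subtree. Here vertex 1 appears in no bag, so the decomposition is invalid.

No — vertex 1 appears in no bag.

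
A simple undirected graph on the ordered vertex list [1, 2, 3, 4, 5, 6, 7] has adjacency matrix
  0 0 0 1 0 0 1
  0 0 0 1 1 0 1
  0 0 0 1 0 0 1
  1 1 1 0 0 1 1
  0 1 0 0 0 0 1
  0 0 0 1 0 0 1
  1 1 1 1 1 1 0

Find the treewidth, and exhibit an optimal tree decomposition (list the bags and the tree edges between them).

Treewidth 2.
One optimal decomposition is:
Bags: B1 = {3, 4, 7}  B2 = {2, 4, 7}  B3 = {4, 6, 7}  B4 = {2, 5, 7}  B5 = {1, 4, 7}
Tree: B1–B2, B1–B3, B2–B4, B2–B5

The largest bag has 3 vertices, giving width 2; this decomposition certifies tw(G) ≤ 2. On the other hand G contains the 3-clique {1, 4, 7}. A clique must lie in a single bag of any decomposition, so no decomposition can have width below 2. Hence tw(G) = 2 exactly.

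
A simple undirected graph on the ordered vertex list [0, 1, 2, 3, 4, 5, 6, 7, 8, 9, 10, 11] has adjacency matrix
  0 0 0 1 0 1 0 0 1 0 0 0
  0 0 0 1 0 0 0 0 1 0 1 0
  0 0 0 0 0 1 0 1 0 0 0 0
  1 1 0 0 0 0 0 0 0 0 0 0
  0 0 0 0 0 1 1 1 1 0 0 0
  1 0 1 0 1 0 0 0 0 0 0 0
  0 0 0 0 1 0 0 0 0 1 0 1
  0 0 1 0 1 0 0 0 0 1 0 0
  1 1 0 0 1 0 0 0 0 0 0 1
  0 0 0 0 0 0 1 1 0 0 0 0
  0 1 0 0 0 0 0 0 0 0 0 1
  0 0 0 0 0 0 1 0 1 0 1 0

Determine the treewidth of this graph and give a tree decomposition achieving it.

The largest bag has 4 vertices, giving width 3; this decomposition certifies tw(G) ≤ 3. For the lower bound: the 4 vertex sets {2,7,9}, {6}, {4}, {0,5,8,11} are disjoint, each induces a connected subgraph, and every pair is joined by at least one edge of G. Contracting each set to a single vertex therefore yields K_{4} as a minor, and since treewidth is minor-monotone, tw(G) ≥ tw(K_{4}) = 3. Therefore the treewidth is 3.

Treewidth 3.
One such decomposition:
Bags: B1 = {2, 6, 7, 9}  B2 = {2, 4, 6, 7}  B3 = {2, 4, 5, 6}  B4 = {4, 5, 6, 11}  B5 = {4, 5, 8, 11}  B6 = {0, 5, 8, 11}  B7 = {0, 8, 10, 11}  B8 = {0, 1, 8, 10}  B9 = {0, 1, 3, 10}
Tree: B1–B2, B2–B3, B3–B4, B4–B5, B5–B6, B6–B7, B7–B8, B8–B9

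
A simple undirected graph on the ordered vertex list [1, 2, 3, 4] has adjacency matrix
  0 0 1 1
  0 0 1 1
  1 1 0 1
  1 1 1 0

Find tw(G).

2

A width-2 tree decomposition is:
Bags: B1 = {2, 3, 4}  B2 = {1, 3, 4}
Tree: B1–B2
Each bag holds 3 vertices, so the decomposition has width 2, which upper-bounds the treewidth. On the other hand G contains the 3-clique {1, 3, 4}. A clique must lie in a single bag of any decomposition, so no decomposition can have width below 2. Therefore the treewidth is 2.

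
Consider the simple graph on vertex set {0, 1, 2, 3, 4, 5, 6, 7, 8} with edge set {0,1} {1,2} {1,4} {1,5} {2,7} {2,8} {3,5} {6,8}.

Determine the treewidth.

1

A width-1 tree decomposition is:
Bags: B1 = {6, 8}  B2 = {2, 8}  B3 = {1, 2}  B4 = {2, 7}  B5 = {1, 4}  B6 = {0, 1}  B7 = {1, 5}  B8 = {3, 5}
Tree: B1–B2, B2–B3, B2–B4, B3–B5, B3–B6, B5–B7, B7–B8
The largest bag has 2 vertices, giving width 1; this decomposition certifies tw(G) ≤ 1. Since G has at least one edge (e.g. 6–8), it is not an edgeless graph, so tw(G) ≥ 1. Hence tw(G) = 1 exactly.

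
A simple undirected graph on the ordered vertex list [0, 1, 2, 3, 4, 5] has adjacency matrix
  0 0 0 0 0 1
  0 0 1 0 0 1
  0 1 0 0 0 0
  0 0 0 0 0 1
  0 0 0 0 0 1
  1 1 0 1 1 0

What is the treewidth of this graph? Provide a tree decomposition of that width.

Each bag holds 2 vertices, so the decomposition has width 1, which upper-bounds the treewidth. Any graph with an edge has treewidth ≥ 1, and G has the edge 5–1. Hence tw(G) = 1 exactly.

Treewidth 1.
Bags: B1 = {1, 5}  B2 = {3, 5}  B3 = {1, 2}  B4 = {0, 5}  B5 = {4, 5}
Tree: B1–B2, B1–B3, B1–B4, B2–B5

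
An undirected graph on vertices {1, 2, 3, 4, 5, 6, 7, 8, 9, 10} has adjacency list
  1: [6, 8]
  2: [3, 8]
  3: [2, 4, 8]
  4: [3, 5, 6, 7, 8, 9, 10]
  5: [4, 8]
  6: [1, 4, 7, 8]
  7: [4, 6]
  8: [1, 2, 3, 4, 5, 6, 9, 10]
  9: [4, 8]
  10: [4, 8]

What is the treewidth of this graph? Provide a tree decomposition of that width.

Every bag has size at most 3, so the width is 3 − 1 = 2 and tw(G) ≤ 2. Conversely, {1, 6, 8} is a clique of size 3, and the vertices of any clique must share a bag in every tree decomposition; so some bag has ≥ 3 vertices and tw(G) ≥ 2. Combining the bounds, tw(G) = 2.

Treewidth 2.
Bags: B1 = {4, 6, 8}  B2 = {4, 8, 9}  B3 = {4, 6, 7}  B4 = {4, 8, 10}  B5 = {1, 6, 8}  B6 = {4, 5, 8}  B7 = {3, 4, 8}  B8 = {2, 3, 8}
Tree: B1–B2, B1–B3, B1–B4, B1–B5, B2–B6, B6–B7, B7–B8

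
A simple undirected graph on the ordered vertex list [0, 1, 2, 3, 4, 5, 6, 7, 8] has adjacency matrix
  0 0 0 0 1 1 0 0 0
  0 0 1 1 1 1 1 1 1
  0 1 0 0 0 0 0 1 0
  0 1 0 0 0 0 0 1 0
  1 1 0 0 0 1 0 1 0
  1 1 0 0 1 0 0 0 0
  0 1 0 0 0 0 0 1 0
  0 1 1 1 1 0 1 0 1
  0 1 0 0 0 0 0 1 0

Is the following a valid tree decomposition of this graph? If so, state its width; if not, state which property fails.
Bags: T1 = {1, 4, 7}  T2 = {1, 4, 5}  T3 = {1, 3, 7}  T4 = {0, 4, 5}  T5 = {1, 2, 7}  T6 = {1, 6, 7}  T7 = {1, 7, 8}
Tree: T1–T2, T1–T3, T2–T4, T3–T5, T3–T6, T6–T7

Yes; width 2.

Every vertex of G appears in some bag (union = {0, 1, 2, 3, 4, 5, 6, 7, 8}); every edge is covered by a bag; and for each vertex v the set of bags containing v is connected in the bag tree. The decomposition is therefore valid. The largest bag has 3 vertices, so the width is 2.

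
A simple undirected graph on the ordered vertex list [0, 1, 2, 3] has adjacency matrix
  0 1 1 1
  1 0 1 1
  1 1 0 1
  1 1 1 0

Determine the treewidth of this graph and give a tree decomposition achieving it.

With just one bag of size 4, the width is 4 − 1 = 3, so tw(G) ≤ 3. Conversely, {0, 1, 2, 3} is a clique of size 4, and the vertices of any clique must share a bag in every tree decomposition; so some bag has ≥ 4 vertices and tw(G) ≥ 3. Combining the bounds, tw(G) = 3.

Treewidth 3.
One optimal decomposition is:
Bags: B1 = {0, 1, 2, 3}
Tree: (single bag)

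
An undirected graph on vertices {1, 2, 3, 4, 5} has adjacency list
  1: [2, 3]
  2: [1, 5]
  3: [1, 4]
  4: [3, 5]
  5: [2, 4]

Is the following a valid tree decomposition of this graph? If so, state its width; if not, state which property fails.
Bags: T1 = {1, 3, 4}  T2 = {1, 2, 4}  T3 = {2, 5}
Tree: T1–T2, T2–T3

A tree decomposition must satisfy three properties: every vertex lies in some bag; for every edge, both endpoints lie together in some bag; and for every vertex, the bags containing it form a connected subtree. Here edge (4,5) lies in no bag, so the decomposition is invalid.

No — edge (4,5) lies in no bag.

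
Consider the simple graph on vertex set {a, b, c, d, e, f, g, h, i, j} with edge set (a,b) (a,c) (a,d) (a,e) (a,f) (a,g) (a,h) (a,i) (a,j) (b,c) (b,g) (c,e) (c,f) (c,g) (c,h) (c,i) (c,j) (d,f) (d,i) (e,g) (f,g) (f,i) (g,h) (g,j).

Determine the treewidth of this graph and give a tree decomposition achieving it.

Treewidth 3.
Bags: B1 = {a, b, c, g}  B2 = {a, c, f, g}  B3 = {a, c, e, g}  B4 = {a, c, f, i}  B5 = {a, d, f, i}  B6 = {a, c, g, h}  B7 = {a, c, g, j}
Tree: B1–B2, B2–B3, B2–B4, B4–B5, B2–B6, B1–B7

The largest bag has 4 vertices, giving width 3; this decomposition certifies tw(G) ≤ 3. On the other hand G contains the 4-clique {a, d, f, i}. A clique must lie in a single bag of any decomposition, so no decomposition can have width below 3. Therefore the treewidth is 3.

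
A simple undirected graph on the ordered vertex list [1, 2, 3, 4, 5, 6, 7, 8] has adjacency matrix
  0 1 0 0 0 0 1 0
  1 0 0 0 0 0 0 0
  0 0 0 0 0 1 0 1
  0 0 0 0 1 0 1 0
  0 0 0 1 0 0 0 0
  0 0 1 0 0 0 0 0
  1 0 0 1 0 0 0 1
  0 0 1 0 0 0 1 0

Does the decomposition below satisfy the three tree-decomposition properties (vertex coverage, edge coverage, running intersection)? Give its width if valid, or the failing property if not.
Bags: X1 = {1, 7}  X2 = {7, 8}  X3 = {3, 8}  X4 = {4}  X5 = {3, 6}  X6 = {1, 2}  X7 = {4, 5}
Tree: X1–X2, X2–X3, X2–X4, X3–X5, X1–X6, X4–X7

A tree decomposition must satisfy three properties: every vertex lies in some bag; for every edge, both endpoints lie together in some bag; and for every vertex, the bags containing it form a connected subtree. Here edge (7,4) lies in no bag, so the decomposition is invalid.

No — edge (7,4) lies in no bag.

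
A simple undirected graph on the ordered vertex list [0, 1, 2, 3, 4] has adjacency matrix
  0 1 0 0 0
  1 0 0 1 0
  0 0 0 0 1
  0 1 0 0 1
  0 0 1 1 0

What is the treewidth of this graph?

A width-1 tree decomposition is:
Bags: B1 = {1, 3}  B2 = {3, 4}  B3 = {0, 1}  B4 = {2, 4}
Tree: B1–B2, B1–B3, B2–B4
The largest bag has 2 vertices, giving width 1; this decomposition certifies tw(G) ≤ 1. Since G has at least one edge (e.g. 3–1), it is not an edgeless graph, so tw(G) ≥ 1. Hence tw(G) = 1 exactly.

1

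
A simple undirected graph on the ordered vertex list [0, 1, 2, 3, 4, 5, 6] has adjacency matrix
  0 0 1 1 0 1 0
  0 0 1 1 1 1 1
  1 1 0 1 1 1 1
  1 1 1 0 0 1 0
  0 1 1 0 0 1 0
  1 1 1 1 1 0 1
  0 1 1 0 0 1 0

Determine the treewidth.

A width-3 tree decomposition is:
Bags: B1 = {1, 2, 3, 5}  B2 = {0, 2, 3, 5}  B3 = {1, 2, 4, 5}  B4 = {1, 2, 5, 6}
Tree: B1–B2, B1–B3, B3–B4
Every bag has size at most 4, so the width is 4 − 1 = 3 and tw(G) ≤ 3. For the lower bound, the 4 vertices {0, 2, 3, 5} are pairwise adjacent, and any tree decomposition puts a clique entirely inside one bag — forcing width ≥ 3. Therefore the treewidth is 3.

3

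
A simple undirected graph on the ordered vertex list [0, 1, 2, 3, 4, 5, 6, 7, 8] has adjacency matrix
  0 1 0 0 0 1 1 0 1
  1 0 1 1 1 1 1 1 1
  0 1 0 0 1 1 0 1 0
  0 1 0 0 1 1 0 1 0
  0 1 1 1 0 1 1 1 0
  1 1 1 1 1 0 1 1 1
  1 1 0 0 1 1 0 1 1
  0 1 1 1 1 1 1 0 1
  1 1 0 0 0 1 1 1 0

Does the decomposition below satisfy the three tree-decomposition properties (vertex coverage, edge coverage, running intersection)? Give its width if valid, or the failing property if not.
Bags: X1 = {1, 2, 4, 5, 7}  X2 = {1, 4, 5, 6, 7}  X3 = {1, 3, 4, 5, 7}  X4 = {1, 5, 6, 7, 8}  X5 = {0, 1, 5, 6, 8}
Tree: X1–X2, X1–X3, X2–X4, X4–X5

Checking the three conditions: (i) the bags cover all of {0, 1, 2, 3, 4, 5, 6, 7, 8}; (ii) for each edge, some bag contains both endpoints; (iii) the bags containing any fixed vertex form a subtree. All hold, so the decomposition is valid with width 5 − 1 = 4.

Yes; width 4.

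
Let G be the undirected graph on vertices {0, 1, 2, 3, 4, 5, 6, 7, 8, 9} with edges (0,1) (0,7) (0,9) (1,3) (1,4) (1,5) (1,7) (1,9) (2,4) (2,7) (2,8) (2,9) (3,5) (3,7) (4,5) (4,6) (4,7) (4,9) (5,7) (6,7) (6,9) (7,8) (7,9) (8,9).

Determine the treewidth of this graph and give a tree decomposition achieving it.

Each bag holds 4 vertices, so the decomposition has width 3, which upper-bounds the treewidth. Conversely, {0, 1, 7, 9} is a clique of size 4, and the vertices of any clique must share a bag in every tree decomposition; so some bag has ≥ 4 vertices and tw(G) ≥ 3. Hence tw(G) = 3 exactly.

Treewidth 3.
One such decomposition:
Bags: B1 = {1, 4, 7, 9}  B2 = {1, 4, 5, 7}  B3 = {1, 3, 5, 7}  B4 = {2, 4, 7, 9}  B5 = {0, 1, 7, 9}  B6 = {4, 6, 7, 9}  B7 = {2, 7, 8, 9}
Tree: B1–B2, B2–B3, B1–B4, B1–B5, B1–B6, B4–B7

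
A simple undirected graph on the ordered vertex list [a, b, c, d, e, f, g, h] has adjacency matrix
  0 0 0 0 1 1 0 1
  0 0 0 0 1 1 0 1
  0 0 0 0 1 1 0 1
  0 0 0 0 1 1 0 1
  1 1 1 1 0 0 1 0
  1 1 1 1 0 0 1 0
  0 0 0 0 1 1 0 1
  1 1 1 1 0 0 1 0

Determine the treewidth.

A width-3 tree decomposition is:
Bags: B1 = {e, f, g, h}  B2 = {c, e, f, h}  B3 = {a, e, f, h}  B4 = {b, e, f, h}  B5 = {d, e, f, h}
Tree: B1–B2, B2–B3, B3–B4, B4–B5
Each bag holds 4 vertices, so the decomposition has width 3, which upper-bounds the treewidth. For the lower bound: the 4 vertex sets {g,h}, {c,e}, {f}, {a} are disjoint, each induces a connected subgraph, and every pair is joined by at least one edge of G. Contracting each set to a single vertex therefore yields K_{4} as a minor, and since treewidth is minor-monotone, tw(G) ≥ tw(K_{4}) = 3. Combining the bounds, tw(G) = 3.

3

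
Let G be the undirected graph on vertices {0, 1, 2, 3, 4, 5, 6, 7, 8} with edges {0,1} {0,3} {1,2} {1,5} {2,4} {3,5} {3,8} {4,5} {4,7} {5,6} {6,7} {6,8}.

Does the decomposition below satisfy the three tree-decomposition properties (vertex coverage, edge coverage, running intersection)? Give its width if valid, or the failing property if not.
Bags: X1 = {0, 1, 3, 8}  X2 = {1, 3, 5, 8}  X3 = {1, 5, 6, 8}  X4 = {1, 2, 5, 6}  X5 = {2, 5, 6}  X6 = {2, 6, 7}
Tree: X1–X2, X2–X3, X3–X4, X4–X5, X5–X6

A tree decomposition must satisfy three properties: every vertex lies in some bag; for every edge, both endpoints lie together in some bag; and for every vertex, the bags containing it form a connected subtree. Here vertex 4 appears in no bag, so the decomposition is invalid.

No — vertex 4 appears in no bag.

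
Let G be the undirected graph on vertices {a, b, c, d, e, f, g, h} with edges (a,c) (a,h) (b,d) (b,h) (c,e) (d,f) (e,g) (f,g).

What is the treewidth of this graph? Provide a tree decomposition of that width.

The largest bag has 3 vertices, giving width 2; this decomposition certifies tw(G) ≤ 2. The edges e–c–a–h–b–d–f–g–e form a cycle, so G is not a tree and its treewidth is at least 2. Combining the bounds, tw(G) = 2.

Treewidth 2.
One optimal decomposition is:
Bags: B1 = {a, c, e}  B2 = {a, e, h}  B3 = {b, e, h}  B4 = {b, d, e}  B5 = {d, e, f}  B6 = {e, f, g}
Tree: B1–B2, B2–B3, B3–B4, B4–B5, B5–B6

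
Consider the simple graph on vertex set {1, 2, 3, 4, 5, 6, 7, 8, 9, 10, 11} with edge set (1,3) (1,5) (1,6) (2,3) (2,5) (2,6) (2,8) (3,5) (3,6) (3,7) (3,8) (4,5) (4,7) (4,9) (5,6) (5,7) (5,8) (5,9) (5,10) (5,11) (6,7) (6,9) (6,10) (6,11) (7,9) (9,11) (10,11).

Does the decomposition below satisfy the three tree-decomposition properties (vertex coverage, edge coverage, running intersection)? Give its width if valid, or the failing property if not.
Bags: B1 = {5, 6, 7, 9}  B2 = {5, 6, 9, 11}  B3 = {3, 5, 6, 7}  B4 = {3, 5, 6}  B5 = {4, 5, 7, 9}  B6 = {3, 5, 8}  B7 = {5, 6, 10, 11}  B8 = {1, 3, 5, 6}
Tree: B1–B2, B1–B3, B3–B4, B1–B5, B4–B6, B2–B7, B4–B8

A tree decomposition must satisfy three properties: every vertex lies in some bag; for every edge, both endpoints lie together in some bag; and for every vertex, the bags containing it form a connected subtree. Here vertex 2 appears in no bag, so the decomposition is invalid.

No — vertex 2 appears in no bag.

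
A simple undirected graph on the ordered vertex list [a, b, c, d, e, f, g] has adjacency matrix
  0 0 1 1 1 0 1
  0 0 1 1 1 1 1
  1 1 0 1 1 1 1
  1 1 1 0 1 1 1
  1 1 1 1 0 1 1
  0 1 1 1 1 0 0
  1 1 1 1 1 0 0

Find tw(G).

4

A width-4 tree decomposition is:
Bags: B1 = {b, c, d, e, f}  B2 = {b, c, d, e, g}  B3 = {a, c, d, e, g}
Tree: B1–B2, B2–B3
The largest bag has 5 vertices, giving width 4; this decomposition certifies tw(G) ≤ 4. On the other hand G contains the 5-clique {a, c, d, e, g}. A clique must lie in a single bag of any decomposition, so no decomposition can have width below 4. Combining the bounds, tw(G) = 4.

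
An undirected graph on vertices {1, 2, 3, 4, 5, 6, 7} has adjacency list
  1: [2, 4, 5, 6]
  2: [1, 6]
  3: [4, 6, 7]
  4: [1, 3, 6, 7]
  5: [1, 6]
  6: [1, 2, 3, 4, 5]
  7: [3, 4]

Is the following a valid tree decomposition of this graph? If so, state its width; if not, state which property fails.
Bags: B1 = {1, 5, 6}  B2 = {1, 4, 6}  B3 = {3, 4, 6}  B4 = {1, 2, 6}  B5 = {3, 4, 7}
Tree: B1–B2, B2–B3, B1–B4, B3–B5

Every vertex of G appears in some bag (union = {1, 2, 3, 4, 5, 6, 7}); every edge is covered by a bag; and for each vertex v the set of bags containing v is connected in the bag tree. The decomposition is therefore valid. The largest bag has 3 vertices, so the width is 2.

Yes; width 2.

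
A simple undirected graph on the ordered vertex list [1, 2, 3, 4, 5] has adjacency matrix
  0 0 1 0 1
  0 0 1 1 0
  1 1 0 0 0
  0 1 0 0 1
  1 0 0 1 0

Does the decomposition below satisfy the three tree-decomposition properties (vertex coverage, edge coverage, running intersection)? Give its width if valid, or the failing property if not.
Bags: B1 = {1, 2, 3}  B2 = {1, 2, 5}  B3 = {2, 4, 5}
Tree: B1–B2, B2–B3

Yes; width 2.

Every vertex of G appears in some bag (union = {1, 2, 3, 4, 5}); every edge is covered by a bag; and for each vertex v the set of bags containing v is connected in the bag tree. The decomposition is therefore valid. The largest bag has 3 vertices, so the width is 2.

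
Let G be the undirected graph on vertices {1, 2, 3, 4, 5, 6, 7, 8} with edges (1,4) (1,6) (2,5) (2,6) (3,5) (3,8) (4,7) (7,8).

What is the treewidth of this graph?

2

A width-2 tree decomposition is:
Bags: B1 = {3, 5, 8}  B2 = {2, 5, 8}  B3 = {2, 6, 8}  B4 = {1, 6, 8}  B5 = {1, 4, 8}  B6 = {4, 7, 8}
Tree: B1–B2, B2–B3, B3–B4, B4–B5, B5–B6
The largest bag has 3 vertices, giving width 2; this decomposition certifies tw(G) ≤ 2. Since 8–3–5–2–6–1–4–7–8 is a cycle in G, G is not acyclic. Forests are exactly the graphs of treewidth ≤ 1, so tw(G) ≥ 2. Combining the bounds, tw(G) = 2.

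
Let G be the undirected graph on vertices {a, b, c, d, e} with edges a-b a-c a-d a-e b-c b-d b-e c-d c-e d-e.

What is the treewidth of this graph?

A width-4 tree decomposition is:
Bags: B1 = {a, b, c, d, e}
Tree: (single bag)
A single bag containing all 5 vertices is trivially a valid decomposition of width 4. For the lower bound, the 5 vertices {a, b, c, d, e} are pairwise adjacent, and any tree decomposition puts a clique entirely inside one bag — forcing width ≥ 4. The upper and lower bounds meet at 4, so that is the treewidth.

4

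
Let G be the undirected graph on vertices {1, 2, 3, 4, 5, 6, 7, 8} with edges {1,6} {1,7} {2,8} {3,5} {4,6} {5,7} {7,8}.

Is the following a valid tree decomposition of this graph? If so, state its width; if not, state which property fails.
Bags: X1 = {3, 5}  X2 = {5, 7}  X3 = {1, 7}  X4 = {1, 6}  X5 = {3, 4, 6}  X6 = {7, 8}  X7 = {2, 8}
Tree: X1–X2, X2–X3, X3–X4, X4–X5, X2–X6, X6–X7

A tree decomposition must satisfy three properties: every vertex lies in some bag; for every edge, both endpoints lie together in some bag; and for every vertex, the bags containing it form a connected subtree. Here bags containing vertex 3 are not connected in the tree, so the decomposition is invalid.

No — bags containing vertex 3 are not connected in the tree.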